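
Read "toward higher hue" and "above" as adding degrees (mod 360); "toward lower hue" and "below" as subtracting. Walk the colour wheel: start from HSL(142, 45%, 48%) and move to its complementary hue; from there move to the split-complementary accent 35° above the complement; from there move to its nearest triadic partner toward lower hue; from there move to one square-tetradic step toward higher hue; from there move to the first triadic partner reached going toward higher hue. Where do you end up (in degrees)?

complement +180°: 142 + 180 = 322°
split-comp 35° ↑ +215°: 322 + 215 = 537 → 537 − 360 = 177°
triadic ↓ −120°: 177 − 120 = 57°
square ↑ +90°: 57 + 90 = 147°
triadic ↑ +120°: 147 + 120 = 267°

267°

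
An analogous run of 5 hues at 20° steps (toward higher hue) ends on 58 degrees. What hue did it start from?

338°

4 steps of 20° (toward higher hue) give a net shift of +80°.
Start = end − shift: 58 − 80 = -22 → -22 + 360 = 338°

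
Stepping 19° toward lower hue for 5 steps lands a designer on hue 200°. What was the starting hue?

5 steps of 19° (toward lower hue) give a net shift of −95°.
Start = end − shift: 200 + 95 = 295°

295°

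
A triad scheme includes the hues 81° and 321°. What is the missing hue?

A triad places three hues 120° apart.
The full set through 81° is {81°, 201°, 321°}.
Given {81°, 321°}, the missing hue is 201°.

201°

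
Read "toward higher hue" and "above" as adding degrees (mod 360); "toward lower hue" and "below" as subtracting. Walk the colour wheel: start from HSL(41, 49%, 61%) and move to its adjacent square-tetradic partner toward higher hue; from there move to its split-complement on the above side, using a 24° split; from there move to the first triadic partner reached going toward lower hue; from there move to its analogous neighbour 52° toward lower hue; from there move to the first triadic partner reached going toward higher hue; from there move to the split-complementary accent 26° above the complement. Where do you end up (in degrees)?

129°

square ↑ +90°: 41 + 90 = 131°
split-comp 24° ↑ +204°: 131 + 204 = 335°
triadic ↓ −120°: 335 − 120 = 215°
analog 52° ↓ −52°: 215 − 52 = 163°
triadic ↑ +120°: 163 + 120 = 283°
split-comp 26° ↑ +206°: 283 + 206 = 489 → 489 − 360 = 129°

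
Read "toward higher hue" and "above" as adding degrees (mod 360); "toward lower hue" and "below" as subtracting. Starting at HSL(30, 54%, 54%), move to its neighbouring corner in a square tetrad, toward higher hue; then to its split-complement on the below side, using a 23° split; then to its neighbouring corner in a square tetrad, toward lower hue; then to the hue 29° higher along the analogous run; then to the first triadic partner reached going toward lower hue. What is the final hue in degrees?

square ↑ +90°: 30 + 90 = 120°
split-comp 23° ↓ +157°: 120 + 157 = 277°
square ↓ −90°: 277 − 90 = 187°
analog 29° ↑ +29°: 187 + 29 = 216°
triadic ↓ −120°: 216 − 120 = 96°

96°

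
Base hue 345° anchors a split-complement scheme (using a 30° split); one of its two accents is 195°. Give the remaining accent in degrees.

135°

Split-complementary hues sit 30° either side of the complement.
Complement of the base 345°: 345 + 180 = 525 → 525 − 360 = 165°
The given accent 195° is 30° one side of 165°; the other accent sits 30° the other side: 165 − 30 = 135°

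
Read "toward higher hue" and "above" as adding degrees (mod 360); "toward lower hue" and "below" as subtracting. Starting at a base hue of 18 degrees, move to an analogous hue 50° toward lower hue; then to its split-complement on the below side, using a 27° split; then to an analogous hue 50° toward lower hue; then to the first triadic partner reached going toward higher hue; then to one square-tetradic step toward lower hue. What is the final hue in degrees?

−50° (analog 50° ↓): 18 − 50 = -32 → -32 + 360 = 328°
+153° (split-comp 27° ↓): 328 + 153 = 481 → 481 − 360 = 121°
−50° (analog 50° ↓): 121 − 50 = 71°
+120° (triadic ↑): 71 + 120 = 191°
−90° (square ↓): 191 − 90 = 101°

101°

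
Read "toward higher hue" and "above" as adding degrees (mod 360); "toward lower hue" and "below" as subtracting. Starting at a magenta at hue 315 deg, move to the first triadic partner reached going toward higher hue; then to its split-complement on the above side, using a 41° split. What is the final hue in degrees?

triadic ↑ +120°: 315 + 120 = 435 → 435 − 360 = 75°
split-comp 41° ↑ +221°: 75 + 221 = 296°

296°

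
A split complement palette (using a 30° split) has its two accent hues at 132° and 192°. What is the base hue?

342°

The accents sit 30° either side of the complement, so the complement is their short-arc midpoint on the wheel.
Short-arc midpoint of 132° and 192°: 162°.
Base is 180° from the complement: 162 − 180 = -18 → -18 + 360 = 342°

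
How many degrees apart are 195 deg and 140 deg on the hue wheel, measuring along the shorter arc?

|195 − 140| = 55.
55 ≤ 180, so the shorter arc is 55°.

55°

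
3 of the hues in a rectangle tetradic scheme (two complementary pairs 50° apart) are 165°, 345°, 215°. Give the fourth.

35°

A rectangular tetradic uses two complementary pairs 50° apart: offsets 0°, 50°, 180°, 230°.
Among {165°, 215°, 345°}, 345° and 165° are a 180° pair.
The remaining hue 215° needs its own complement: 215 + 180 = 395 → 395 − 360 = 35°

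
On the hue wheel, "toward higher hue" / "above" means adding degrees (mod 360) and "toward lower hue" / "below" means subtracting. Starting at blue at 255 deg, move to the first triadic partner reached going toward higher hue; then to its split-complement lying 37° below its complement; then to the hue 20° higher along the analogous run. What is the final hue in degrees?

+120° (triadic ↑): 255 + 120 = 375 → 375 − 360 = 15°
+143° (split-comp 37° ↓): 15 + 143 = 158°
+20° (analog 20° ↑): 158 + 20 = 178°

178°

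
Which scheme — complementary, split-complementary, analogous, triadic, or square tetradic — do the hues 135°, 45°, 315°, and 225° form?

square tetradic

Sort the hues: 45°, 135°, 225°, 315°.
Successive gaps around the wheel: 90°, 90°, 90°, 90°.
Four hues every 90° form a square tetradic scheme.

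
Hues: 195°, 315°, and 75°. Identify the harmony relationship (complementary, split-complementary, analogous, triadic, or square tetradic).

triadic

Sort the hues: 75°, 195°, 315°.
Successive gaps around the wheel: 120°, 120°, 120°.
Three hues equally spaced 120° apart form a triad.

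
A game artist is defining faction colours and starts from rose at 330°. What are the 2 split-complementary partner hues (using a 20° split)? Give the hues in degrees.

Split-complementary hues sit 20° either side of the complement.
Complement of 330°: 330 + 180 = 510 → 510 − 360 = 150°
150 − 20 = 130°
150 + 20 = 170°

130° and 170°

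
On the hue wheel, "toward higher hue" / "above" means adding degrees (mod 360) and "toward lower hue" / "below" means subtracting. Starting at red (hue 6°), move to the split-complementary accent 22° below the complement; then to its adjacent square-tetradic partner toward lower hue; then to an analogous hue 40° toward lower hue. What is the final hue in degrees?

+158° (split-comp 22° ↓): 6 + 158 = 164°
−90° (square ↓): 164 − 90 = 74°
−40° (analog 40° ↓): 74 − 40 = 34°

34°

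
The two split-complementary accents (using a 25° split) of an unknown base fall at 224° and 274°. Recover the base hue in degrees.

The accents sit 25° either side of the complement, so the complement is their short-arc midpoint on the wheel.
Short-arc midpoint of 224° and 274°: 249°.
Base is 180° from the complement: 249 − 180 = 69°

69°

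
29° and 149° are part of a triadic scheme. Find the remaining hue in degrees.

A triad places three hues 120° apart.
The full set through 29° is {29°, 149°, 269°}.
Given {29°, 149°}, the missing hue is 269°.

269°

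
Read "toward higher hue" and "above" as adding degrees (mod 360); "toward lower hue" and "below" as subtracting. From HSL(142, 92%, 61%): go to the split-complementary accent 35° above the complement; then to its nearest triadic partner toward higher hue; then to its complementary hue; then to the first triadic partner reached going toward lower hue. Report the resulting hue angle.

177°

split-comp 35° ↑ +215°: 142 + 215 = 357°
triadic ↑ +120°: 357 + 120 = 477 → 477 − 360 = 117°
complement +180°: 117 + 180 = 297°
triadic ↓ −120°: 297 − 120 = 177°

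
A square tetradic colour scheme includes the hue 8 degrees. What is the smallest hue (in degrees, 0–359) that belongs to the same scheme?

A square tetradic scheme places four hues every 90°.
The full set through 8° is {8°, 98°, 188°, 278°}.

8°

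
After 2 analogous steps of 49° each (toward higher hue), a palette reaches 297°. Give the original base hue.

2 steps of 49° (toward higher hue) give a net shift of +98°.
Start = end − shift: 297 − 98 = 199°

199°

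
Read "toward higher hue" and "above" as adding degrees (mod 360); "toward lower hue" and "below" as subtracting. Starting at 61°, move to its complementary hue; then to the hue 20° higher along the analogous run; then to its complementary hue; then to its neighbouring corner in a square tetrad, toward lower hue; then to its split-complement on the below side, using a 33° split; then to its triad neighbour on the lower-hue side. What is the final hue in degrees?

+180° (complement): 61 + 180 = 241°
+20° (analog 20° ↑): 241 + 20 = 261°
+180° (complement): 261 + 180 = 441 → 441 − 360 = 81°
−90° (square ↓): 81 − 90 = -9 → -9 + 360 = 351°
+147° (split-comp 33° ↓): 351 + 147 = 498 → 498 − 360 = 138°
−120° (triadic ↓): 138 − 120 = 18°

18°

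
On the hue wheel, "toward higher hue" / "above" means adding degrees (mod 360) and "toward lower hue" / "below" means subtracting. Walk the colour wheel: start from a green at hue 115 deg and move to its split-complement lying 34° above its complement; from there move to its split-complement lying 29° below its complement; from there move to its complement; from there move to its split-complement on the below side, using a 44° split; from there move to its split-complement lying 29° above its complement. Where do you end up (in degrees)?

285°

split-comp 34° ↑ +214°: 115 + 214 = 329°
split-comp 29° ↓ +151°: 329 + 151 = 480 → 480 − 360 = 120°
complement +180°: 120 + 180 = 300°
split-comp 44° ↓ +136°: 300 + 136 = 436 → 436 − 360 = 76°
split-comp 29° ↑ +209°: 76 + 209 = 285°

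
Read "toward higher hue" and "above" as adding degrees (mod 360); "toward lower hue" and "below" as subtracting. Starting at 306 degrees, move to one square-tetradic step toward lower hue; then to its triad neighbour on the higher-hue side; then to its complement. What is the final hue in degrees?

156°

306 − 90 = 216°   (square ↓)
216 + 120 = 336°   (triadic ↑)
336 + 180 = 516 → 516 − 360 = 156°   (complement)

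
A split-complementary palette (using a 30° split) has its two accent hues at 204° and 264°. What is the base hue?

The accents sit 30° either side of the complement, so the complement is their short-arc midpoint on the wheel.
Short-arc midpoint of 204° and 264°: 234°.
Base is 180° from the complement: 234 − 180 = 54°

54°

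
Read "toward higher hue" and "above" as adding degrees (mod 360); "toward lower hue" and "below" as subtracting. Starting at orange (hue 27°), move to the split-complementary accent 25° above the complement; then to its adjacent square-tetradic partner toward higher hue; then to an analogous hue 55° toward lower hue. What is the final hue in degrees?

267°

+205° (split-comp 25° ↑): 27 + 205 = 232°
+90° (square ↑): 232 + 90 = 322°
−55° (analog 55° ↓): 322 − 55 = 267°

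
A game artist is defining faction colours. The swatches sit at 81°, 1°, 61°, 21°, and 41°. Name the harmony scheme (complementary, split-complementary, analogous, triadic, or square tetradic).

Sort the hues: 1°, 21°, 41°, 61°, 81°.
Successive gaps around the wheel: 20°, 20°, 20°, 20°, 280°.
A run of hues at equal small steps (20°) with one large closing gap is an analogous group.

analogous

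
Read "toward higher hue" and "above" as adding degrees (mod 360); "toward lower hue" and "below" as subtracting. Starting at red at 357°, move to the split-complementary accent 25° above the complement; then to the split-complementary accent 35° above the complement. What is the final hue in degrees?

+205° (split-comp 25° ↑): 357 + 205 = 562 → 562 − 360 = 202°
+215° (split-comp 35° ↑): 202 + 215 = 417 → 417 − 360 = 57°

57°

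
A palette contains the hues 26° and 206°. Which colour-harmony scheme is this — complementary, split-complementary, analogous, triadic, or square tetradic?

Sort the hues: 26°, 206°.
Successive gaps around the wheel: 180°, 180°.
Two hues 180° apart are complementary.

complementary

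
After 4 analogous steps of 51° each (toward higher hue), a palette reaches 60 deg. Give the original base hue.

216°

4 steps of 51° (toward higher hue) give a net shift of +204°.
Start = end − shift: 60 − 204 = -144 → -144 + 360 = 216°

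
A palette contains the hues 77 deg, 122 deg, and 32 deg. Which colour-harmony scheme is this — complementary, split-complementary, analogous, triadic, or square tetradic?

analogous

Sort the hues: 32°, 77°, 122°.
Successive gaps around the wheel: 45°, 45°, 270°.
A run of hues at equal small steps (45°) with one large closing gap is an analogous group.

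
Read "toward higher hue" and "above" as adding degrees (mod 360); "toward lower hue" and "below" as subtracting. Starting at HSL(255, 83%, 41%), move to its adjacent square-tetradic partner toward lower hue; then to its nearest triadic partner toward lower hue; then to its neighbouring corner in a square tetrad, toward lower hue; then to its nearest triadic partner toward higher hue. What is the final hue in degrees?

75°

255 − 90 = 165°   (square ↓)
165 − 120 = 45°   (triadic ↓)
45 − 90 = -45 → -45 + 360 = 315°   (square ↓)
315 + 120 = 435 → 435 − 360 = 75°   (triadic ↑)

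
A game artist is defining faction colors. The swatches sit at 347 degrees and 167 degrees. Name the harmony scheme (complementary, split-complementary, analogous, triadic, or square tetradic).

Sort the hues: 167°, 347°.
Successive gaps around the wheel: 180°, 180°.
Two hues 180° apart are complementary.

complementary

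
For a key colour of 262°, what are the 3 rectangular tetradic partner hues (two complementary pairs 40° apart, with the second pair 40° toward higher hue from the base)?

262 + 40 = 302°
262 + 180 = 442 → 442 − 360 = 82°
262 + 220 = 482 → 482 − 360 = 122°

302°, 82°, 122°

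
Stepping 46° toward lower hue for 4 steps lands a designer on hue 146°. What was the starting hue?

4 steps of 46° (toward lower hue) give a net shift of −184°.
Start = end − shift: 146 + 184 = 330°

330°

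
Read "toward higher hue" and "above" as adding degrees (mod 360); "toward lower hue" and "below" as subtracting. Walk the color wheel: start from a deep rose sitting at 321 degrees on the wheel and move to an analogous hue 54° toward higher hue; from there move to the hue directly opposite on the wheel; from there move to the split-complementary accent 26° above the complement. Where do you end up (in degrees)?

41°

analog 54° ↑ +54°: 321 + 54 = 375 → 375 − 360 = 15°
complement +180°: 15 + 180 = 195°
split-comp 26° ↑ +206°: 195 + 206 = 401 → 401 − 360 = 41°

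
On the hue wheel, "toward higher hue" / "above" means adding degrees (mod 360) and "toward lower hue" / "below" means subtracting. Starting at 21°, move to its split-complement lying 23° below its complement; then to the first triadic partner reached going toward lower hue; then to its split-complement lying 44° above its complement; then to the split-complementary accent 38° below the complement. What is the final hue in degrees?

split-comp 23° ↓ +157°: 21 + 157 = 178°
triadic ↓ −120°: 178 − 120 = 58°
split-comp 44° ↑ +224°: 58 + 224 = 282°
split-comp 38° ↓ +142°: 282 + 142 = 424 → 424 − 360 = 64°

64°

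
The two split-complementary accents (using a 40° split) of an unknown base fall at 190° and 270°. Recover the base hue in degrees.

The accents sit 40° either side of the complement, so the complement is their short-arc midpoint on the wheel.
Short-arc midpoint of 190° and 270°: 230°.
Base is 180° from the complement: 230 − 180 = 50°

50°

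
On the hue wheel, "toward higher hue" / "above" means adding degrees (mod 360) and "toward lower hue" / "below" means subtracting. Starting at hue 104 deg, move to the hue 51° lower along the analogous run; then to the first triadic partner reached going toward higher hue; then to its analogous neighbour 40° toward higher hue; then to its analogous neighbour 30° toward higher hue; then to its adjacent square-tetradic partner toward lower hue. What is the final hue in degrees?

analog 51° ↓ −51°: 104 − 51 = 53°
triadic ↑ +120°: 53 + 120 = 173°
analog 40° ↑ +40°: 173 + 40 = 213°
analog 30° ↑ +30°: 213 + 30 = 243°
square ↓ −90°: 243 − 90 = 153°

153°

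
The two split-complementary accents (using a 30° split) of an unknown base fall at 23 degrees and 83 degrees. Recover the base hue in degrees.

The accents sit 30° either side of the complement, so the complement is their short-arc midpoint on the wheel.
Short-arc midpoint of 23° and 83°: 53°.
Base is 180° from the complement: 53 − 180 = -127 → -127 + 360 = 233°

233°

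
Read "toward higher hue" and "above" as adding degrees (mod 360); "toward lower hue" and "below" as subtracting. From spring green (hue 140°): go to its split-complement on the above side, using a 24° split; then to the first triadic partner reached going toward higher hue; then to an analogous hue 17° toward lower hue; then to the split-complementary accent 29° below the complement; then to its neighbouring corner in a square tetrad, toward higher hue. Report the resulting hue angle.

+204° (split-comp 24° ↑): 140 + 204 = 344°
+120° (triadic ↑): 344 + 120 = 464 → 464 − 360 = 104°
−17° (analog 17° ↓): 104 − 17 = 87°
+151° (split-comp 29° ↓): 87 + 151 = 238°
+90° (square ↑): 238 + 90 = 328°

328°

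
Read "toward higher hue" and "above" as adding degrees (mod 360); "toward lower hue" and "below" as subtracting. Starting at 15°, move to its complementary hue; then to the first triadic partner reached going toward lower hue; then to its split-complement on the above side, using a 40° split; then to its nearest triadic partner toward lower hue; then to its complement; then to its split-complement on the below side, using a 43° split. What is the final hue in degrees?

132°

+180° (complement): 15 + 180 = 195°
−120° (triadic ↓): 195 − 120 = 75°
+220° (split-comp 40° ↑): 75 + 220 = 295°
−120° (triadic ↓): 295 − 120 = 175°
+180° (complement): 175 + 180 = 355°
+137° (split-comp 43° ↓): 355 + 137 = 492 → 492 − 360 = 132°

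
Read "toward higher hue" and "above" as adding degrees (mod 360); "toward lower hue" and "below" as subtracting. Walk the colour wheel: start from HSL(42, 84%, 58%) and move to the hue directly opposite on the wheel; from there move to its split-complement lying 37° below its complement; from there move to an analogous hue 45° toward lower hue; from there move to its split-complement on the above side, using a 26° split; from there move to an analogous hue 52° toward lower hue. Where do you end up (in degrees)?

114°

42 + 180 = 222°   (complement)
222 + 143 = 365 → 365 − 360 = 5°   (split-comp 37° ↓)
5 − 45 = -40 → -40 + 360 = 320°   (analog 45° ↓)
320 + 206 = 526 → 526 − 360 = 166°   (split-comp 26° ↑)
166 − 52 = 114°   (analog 52° ↓)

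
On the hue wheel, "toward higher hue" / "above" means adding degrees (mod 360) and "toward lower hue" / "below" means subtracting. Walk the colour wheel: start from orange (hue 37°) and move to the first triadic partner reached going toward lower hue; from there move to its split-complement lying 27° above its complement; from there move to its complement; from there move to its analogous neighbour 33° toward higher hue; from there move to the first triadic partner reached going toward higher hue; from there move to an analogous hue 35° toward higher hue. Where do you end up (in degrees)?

−120° (triadic ↓): 37 − 120 = -83 → -83 + 360 = 277°
+207° (split-comp 27° ↑): 277 + 207 = 484 → 484 − 360 = 124°
+180° (complement): 124 + 180 = 304°
+33° (analog 33° ↑): 304 + 33 = 337°
+120° (triadic ↑): 337 + 120 = 457 → 457 − 360 = 97°
+35° (analog 35° ↑): 97 + 35 = 132°

132°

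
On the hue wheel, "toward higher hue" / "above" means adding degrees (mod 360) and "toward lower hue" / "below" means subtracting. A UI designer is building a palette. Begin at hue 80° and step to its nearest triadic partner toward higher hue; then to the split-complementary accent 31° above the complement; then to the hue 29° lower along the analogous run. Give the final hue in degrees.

22°

80 + 120 = 200°   (triadic ↑)
200 + 211 = 411 → 411 − 360 = 51°   (split-comp 31° ↑)
51 − 29 = 22°   (analog 29° ↓)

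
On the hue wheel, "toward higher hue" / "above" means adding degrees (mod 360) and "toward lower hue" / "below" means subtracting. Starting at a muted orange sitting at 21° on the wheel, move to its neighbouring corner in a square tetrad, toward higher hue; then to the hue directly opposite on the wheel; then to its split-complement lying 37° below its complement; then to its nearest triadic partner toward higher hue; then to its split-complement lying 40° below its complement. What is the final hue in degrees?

334°

21 + 90 = 111°   (square ↑)
111 + 180 = 291°   (complement)
291 + 143 = 434 → 434 − 360 = 74°   (split-comp 37° ↓)
74 + 120 = 194°   (triadic ↑)
194 + 140 = 334°   (split-comp 40° ↓)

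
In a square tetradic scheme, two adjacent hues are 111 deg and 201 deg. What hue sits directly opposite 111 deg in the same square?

291°

A square tetradic scheme places four hues 90° apart; opposite corners are 180° apart.
111 + 180 = 291°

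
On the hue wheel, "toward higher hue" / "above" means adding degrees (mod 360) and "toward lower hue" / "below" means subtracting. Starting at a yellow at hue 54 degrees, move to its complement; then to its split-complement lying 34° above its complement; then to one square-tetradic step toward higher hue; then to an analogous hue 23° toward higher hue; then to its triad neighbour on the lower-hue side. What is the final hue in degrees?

54 + 180 = 234°   (complement)
234 + 214 = 448 → 448 − 360 = 88°   (split-comp 34° ↑)
88 + 90 = 178°   (square ↑)
178 + 23 = 201°   (analog 23° ↑)
201 − 120 = 81°   (triadic ↓)

81°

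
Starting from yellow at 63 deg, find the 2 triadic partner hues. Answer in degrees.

183° and 303°

A triad places three hues 120° apart.
63 + 120 = 183°
63 + 240 = 303°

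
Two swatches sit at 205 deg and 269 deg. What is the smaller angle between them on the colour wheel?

|205 − 269| = 64.
64 ≤ 180, so the shorter arc is 64°.

64°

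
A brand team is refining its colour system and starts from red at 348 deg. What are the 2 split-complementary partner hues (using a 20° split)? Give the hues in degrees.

Complement of 348 deg: 348 + 180 = 528 → 528 − 360 = 168°
168 − 20 = 148°
168 + 20 = 188°

148° and 188°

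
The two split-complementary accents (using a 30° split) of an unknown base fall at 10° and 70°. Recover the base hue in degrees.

220°

The accents sit 30° either side of the complement, so the complement is their short-arc midpoint on the wheel.
Short-arc midpoint of 10° and 70°: 40°.
Base is 180° from the complement: 40 − 180 = -140 → -140 + 360 = 220°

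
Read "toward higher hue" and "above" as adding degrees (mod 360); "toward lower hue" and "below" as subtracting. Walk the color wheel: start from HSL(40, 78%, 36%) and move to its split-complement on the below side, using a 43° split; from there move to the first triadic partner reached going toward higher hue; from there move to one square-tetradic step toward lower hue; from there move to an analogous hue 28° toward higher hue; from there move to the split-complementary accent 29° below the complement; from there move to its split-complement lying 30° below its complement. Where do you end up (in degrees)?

40 + 137 = 177°   (split-comp 43° ↓)
177 + 120 = 297°   (triadic ↑)
297 − 90 = 207°   (square ↓)
207 + 28 = 235°   (analog 28° ↑)
235 + 151 = 386 → 386 − 360 = 26°   (split-comp 29° ↓)
26 + 150 = 176°   (split-comp 30° ↓)

176°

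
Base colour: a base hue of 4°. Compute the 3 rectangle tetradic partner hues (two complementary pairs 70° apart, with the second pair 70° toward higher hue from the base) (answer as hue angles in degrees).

A rectangular tetradic uses two complementary pairs 70° apart: offsets 0°, 70°, 180°, 250°.
4 + 70 = 74°
4 + 180 = 184°
4 + 250 = 254°

74°, 184°, and 254°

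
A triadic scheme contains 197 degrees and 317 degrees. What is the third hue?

A triad spaces three hues 120° apart.
The full set is {77°, 197°, 317°}.

77°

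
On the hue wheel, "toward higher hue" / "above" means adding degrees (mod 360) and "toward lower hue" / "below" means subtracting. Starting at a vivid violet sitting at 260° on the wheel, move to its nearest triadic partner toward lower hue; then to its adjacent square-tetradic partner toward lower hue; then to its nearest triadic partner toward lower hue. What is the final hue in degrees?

260 − 120 = 140°   (triadic ↓)
140 − 90 = 50°   (square ↓)
50 − 120 = -70 → -70 + 360 = 290°   (triadic ↓)

290°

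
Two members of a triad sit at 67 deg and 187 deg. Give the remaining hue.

A triad spaces three hues 120° apart.
The full set is {67°, 187°, 307°}.

307°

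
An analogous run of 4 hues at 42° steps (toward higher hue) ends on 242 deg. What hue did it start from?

3 steps of 42° (toward higher hue) give a net shift of +126°.
Start = end − shift: 242 − 126 = 116°

116°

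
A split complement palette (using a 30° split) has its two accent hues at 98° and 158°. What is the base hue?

308°

The accents sit 30° either side of the complement, so the complement is their short-arc midpoint on the wheel.
Short-arc midpoint of 98° and 158°: 128°.
Base is 180° from the complement: 128 − 180 = -52 → -52 + 360 = 308°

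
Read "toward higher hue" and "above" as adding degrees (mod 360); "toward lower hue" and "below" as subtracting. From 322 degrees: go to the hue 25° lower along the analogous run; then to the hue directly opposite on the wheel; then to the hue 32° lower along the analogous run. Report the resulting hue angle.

85°

−25° (analog 25° ↓): 322 − 25 = 297°
+180° (complement): 297 + 180 = 477 → 477 − 360 = 117°
−32° (analog 32° ↓): 117 − 32 = 85°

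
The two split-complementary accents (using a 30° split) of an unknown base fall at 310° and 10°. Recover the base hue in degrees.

160°

The accents sit 30° either side of the complement, so the complement is their short-arc midpoint on the wheel.
Short-arc midpoint of 310° and 10°: 340°.
Base is 180° from the complement: 340 − 180 = 160°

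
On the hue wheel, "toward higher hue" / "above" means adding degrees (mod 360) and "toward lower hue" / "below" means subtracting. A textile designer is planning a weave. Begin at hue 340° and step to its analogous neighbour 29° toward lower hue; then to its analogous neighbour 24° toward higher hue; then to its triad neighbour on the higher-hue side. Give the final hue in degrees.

340 − 29 = 311°   (analog 29° ↓)
311 + 24 = 335°   (analog 24° ↑)
335 + 120 = 455 → 455 − 360 = 95°   (triadic ↑)

95°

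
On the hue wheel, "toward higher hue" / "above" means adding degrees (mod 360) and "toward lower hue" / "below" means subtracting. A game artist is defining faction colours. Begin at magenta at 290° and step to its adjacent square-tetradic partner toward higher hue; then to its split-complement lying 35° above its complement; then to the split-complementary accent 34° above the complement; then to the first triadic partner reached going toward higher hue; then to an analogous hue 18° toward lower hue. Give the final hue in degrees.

191°

square ↑ +90°: 290 + 90 = 380 → 380 − 360 = 20°
split-comp 35° ↑ +215°: 20 + 215 = 235°
split-comp 34° ↑ +214°: 235 + 214 = 449 → 449 − 360 = 89°
triadic ↑ +120°: 89 + 120 = 209°
analog 18° ↓ −18°: 209 − 18 = 191°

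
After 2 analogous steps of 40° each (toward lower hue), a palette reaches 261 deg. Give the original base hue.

341°

2 steps of 40° (toward lower hue) give a net shift of −80°.
Start = end − shift: 261 + 80 = 341°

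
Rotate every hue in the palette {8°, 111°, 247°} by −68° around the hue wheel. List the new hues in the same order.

8 − 68 = -60 → -60 + 360 = 300°
111 − 68 = 43°
247 − 68 = 179°

300°, 43°, 179°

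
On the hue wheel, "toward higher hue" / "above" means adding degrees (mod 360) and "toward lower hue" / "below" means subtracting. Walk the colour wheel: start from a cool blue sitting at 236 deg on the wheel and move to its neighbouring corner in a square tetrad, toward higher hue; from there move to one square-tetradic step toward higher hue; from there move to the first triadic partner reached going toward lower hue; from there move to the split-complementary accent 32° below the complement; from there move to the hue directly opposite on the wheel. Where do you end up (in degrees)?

264°

+90° (square ↑): 236 + 90 = 326°
+90° (square ↑): 326 + 90 = 416 → 416 − 360 = 56°
−120° (triadic ↓): 56 − 120 = -64 → -64 + 360 = 296°
+148° (split-comp 32° ↓): 296 + 148 = 444 → 444 − 360 = 84°
+180° (complement): 84 + 180 = 264°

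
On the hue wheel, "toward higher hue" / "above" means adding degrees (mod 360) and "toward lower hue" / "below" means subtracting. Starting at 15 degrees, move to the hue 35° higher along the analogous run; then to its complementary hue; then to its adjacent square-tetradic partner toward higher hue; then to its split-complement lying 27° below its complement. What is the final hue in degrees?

15 + 35 = 50°   (analog 35° ↑)
50 + 180 = 230°   (complement)
230 + 90 = 320°   (square ↑)
320 + 153 = 473 → 473 − 360 = 113°   (split-comp 27° ↓)

113°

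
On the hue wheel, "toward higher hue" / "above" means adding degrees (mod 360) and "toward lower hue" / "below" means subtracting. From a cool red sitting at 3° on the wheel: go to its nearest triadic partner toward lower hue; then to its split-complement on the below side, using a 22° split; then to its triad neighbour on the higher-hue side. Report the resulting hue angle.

−120° (triadic ↓): 3 − 120 = -117 → -117 + 360 = 243°
+158° (split-comp 22° ↓): 243 + 158 = 401 → 401 − 360 = 41°
+120° (triadic ↑): 41 + 120 = 161°

161°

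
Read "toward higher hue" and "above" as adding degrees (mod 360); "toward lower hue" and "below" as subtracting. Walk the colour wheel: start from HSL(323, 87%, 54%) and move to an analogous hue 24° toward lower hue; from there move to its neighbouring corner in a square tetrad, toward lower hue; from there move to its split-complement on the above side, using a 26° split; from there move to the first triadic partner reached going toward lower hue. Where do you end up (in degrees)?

295°

323 − 24 = 299°   (analog 24° ↓)
299 − 90 = 209°   (square ↓)
209 + 206 = 415 → 415 − 360 = 55°   (split-comp 26° ↑)
55 − 120 = -65 → -65 + 360 = 295°   (triadic ↓)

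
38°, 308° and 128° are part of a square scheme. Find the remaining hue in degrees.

218°

A square tetradic scheme places four hues every 90°.
The full set through 38° is {38°, 128°, 218°, 308°}.
Given {38°, 128°, 308°}, the missing hue is 218°.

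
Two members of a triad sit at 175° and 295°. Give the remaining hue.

55°

A triad spaces three hues 120° apart.
The full set is {55°, 175°, 295°}.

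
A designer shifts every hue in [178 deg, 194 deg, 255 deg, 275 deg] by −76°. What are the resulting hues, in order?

178 − 76 = 102°
194 − 76 = 118°
255 − 76 = 179°
275 − 76 = 199°

102°, 118°, 179°, 199°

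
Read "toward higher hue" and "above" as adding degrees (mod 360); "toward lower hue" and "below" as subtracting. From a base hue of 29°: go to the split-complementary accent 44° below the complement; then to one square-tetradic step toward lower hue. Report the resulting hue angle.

75°

29 + 136 = 165°   (split-comp 44° ↓)
165 − 90 = 75°   (square ↓)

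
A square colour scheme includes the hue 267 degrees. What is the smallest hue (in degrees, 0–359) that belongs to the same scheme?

A square tetradic scheme places four hues every 90°.
The full set through 267° is {87°, 177°, 267°, 357°}.

87°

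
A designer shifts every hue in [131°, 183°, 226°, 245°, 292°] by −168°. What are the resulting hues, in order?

323°, 15°, 58°, 77°, 124°

131 − 168 = -37 → -37 + 360 = 323°
183 − 168 = 15°
226 − 168 = 58°
245 − 168 = 77°
292 − 168 = 124°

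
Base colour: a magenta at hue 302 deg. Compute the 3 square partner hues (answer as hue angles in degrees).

32°, 122° and 212°

A square tetradic scheme places four hues every 90°.
302 + 90 = 392 → 392 − 360 = 32°
302 + 180 = 482 → 482 − 360 = 122°
302 + 270 = 572 → 572 − 360 = 212°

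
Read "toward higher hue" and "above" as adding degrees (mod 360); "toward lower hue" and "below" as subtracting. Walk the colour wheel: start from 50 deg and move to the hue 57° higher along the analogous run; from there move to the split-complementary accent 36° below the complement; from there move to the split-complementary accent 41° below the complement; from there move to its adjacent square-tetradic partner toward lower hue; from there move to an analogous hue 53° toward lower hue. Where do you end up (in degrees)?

50 + 57 = 107°   (analog 57° ↑)
107 + 144 = 251°   (split-comp 36° ↓)
251 + 139 = 390 → 390 − 360 = 30°   (split-comp 41° ↓)
30 − 90 = -60 → -60 + 360 = 300°   (square ↓)
300 − 53 = 247°   (analog 53° ↓)

247°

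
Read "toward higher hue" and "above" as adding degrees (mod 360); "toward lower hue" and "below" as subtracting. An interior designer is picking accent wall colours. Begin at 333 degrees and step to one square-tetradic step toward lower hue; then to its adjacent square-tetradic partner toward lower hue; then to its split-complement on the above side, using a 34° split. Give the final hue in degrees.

square ↓ −90°: 333 − 90 = 243°
square ↓ −90°: 243 − 90 = 153°
split-comp 34° ↑ +214°: 153 + 214 = 367 → 367 − 360 = 7°

7°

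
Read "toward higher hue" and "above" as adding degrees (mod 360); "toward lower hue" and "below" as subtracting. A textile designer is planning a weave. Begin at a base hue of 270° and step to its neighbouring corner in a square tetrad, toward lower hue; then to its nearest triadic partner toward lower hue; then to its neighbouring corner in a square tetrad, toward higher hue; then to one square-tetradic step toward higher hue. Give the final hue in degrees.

240°

−90° (square ↓): 270 − 90 = 180°
−120° (triadic ↓): 180 − 120 = 60°
+90° (square ↑): 60 + 90 = 150°
+90° (square ↑): 150 + 90 = 240°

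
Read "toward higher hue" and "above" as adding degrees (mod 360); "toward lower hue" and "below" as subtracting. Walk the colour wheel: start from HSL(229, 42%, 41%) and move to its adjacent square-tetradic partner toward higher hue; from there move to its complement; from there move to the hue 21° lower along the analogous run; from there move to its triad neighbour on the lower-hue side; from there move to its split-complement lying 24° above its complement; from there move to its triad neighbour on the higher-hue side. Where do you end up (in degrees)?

322°

229 + 90 = 319°   (square ↑)
319 + 180 = 499 → 499 − 360 = 139°   (complement)
139 − 21 = 118°   (analog 21° ↓)
118 − 120 = -2 → -2 + 360 = 358°   (triadic ↓)
358 + 204 = 562 → 562 − 360 = 202°   (split-comp 24° ↑)
202 + 120 = 322°   (triadic ↑)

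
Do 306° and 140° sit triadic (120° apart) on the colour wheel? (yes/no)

no

Angular distance: |306 − 140| = 166 = 166°.
Triadic (120° apart) requires 120°.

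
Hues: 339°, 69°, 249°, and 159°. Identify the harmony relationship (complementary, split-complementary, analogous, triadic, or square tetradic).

square tetradic

Sort the hues: 69°, 159°, 249°, 339°.
Successive gaps around the wheel: 90°, 90°, 90°, 90°.
Four hues every 90° form a square tetradic scheme.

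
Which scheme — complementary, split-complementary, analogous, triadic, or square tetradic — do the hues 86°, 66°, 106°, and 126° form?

analogous

Sort the hues: 66°, 86°, 106°, 126°.
Successive gaps around the wheel: 20°, 20°, 20°, 300°.
A run of hues at equal small steps (20°) with one large closing gap is an analogous group.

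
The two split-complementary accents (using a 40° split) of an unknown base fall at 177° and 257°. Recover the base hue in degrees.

The accents sit 40° either side of the complement, so the complement is their short-arc midpoint on the wheel.
Short-arc midpoint of 177° and 257°: 217°.
Base is 180° from the complement: 217 − 180 = 37°

37°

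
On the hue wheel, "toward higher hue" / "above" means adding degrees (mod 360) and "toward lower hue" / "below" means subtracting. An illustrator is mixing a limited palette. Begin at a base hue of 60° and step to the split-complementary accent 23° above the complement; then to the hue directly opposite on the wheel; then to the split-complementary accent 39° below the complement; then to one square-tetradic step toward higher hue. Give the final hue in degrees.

split-comp 23° ↑ +203°: 60 + 203 = 263°
complement +180°: 263 + 180 = 443 → 443 − 360 = 83°
split-comp 39° ↓ +141°: 83 + 141 = 224°
square ↑ +90°: 224 + 90 = 314°

314°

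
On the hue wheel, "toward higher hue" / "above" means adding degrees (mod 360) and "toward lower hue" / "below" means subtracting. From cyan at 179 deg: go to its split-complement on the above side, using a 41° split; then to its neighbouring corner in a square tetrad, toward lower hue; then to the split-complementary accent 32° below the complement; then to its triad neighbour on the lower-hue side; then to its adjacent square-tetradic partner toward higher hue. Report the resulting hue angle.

68°

split-comp 41° ↑ +221°: 179 + 221 = 400 → 400 − 360 = 40°
square ↓ −90°: 40 − 90 = -50 → -50 + 360 = 310°
split-comp 32° ↓ +148°: 310 + 148 = 458 → 458 − 360 = 98°
triadic ↓ −120°: 98 − 120 = -22 → -22 + 360 = 338°
square ↑ +90°: 338 + 90 = 428 → 428 − 360 = 68°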